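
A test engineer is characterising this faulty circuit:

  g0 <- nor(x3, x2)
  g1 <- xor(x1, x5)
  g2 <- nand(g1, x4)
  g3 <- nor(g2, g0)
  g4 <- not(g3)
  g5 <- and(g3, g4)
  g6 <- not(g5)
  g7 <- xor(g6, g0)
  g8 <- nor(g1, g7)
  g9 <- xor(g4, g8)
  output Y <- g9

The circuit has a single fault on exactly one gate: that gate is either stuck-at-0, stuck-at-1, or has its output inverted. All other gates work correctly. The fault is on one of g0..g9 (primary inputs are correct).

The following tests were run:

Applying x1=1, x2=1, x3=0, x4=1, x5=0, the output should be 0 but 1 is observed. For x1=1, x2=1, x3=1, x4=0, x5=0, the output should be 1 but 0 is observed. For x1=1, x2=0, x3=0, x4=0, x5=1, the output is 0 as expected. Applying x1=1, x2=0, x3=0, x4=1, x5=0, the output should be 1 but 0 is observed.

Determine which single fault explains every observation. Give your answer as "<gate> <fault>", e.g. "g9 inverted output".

Fault-free values for test 1 (x1=1, x2=1, x3=0, x4=1, x5=0): g0=0, g1=1, g2=0, g3=1, g4=0, g5=0, g6=1, g7=1, g8=0, g9=0, giving Y=0. Observed 1.
Test 1: faults giving observed 1 are {g0 stuck-at-1, g0 inverted output, g1 stuck-at-0, g1 inverted output, g2 stuck-at-1, g2 inverted output, g3 stuck-at-0, g3 inverted output, g4 stuck-at-1, g4 inverted output, g8 stuck-at-1, g8 inverted output, g9 stuck-at-1, g9 inverted output}.
Test 2 (x1=1, x2=1, x3=1, x4=0, x5=0): fault-free g0=0, g1=1, g2=1, g3=0, g4=1, g5=0, g6=1, g7=1, g8=0, g9=1 → 1; observed 0. Eliminates g0 stuck-at-1, g0 inverted output, g1 stuck-at-0, g1 inverted output, g2 stuck-at-1, g3 stuck-at-0, g4 stuck-at-1, g9 stuck-at-1.
Test 3 (x1=1, x2=0, x3=0, x4=0, x5=1): fault-free g0=1, g1=0, g2=1, g3=0, g4=1, g5=0, g6=1, g7=0, g8=1, g9=0 → 0; observed 0. Eliminates g3 inverted output, g4 inverted output, g8 inverted output, g9 inverted output.
Test 4 (x1=1, x2=0, x3=0, x4=1, x5=0): fault-free g0=1, g1=1, g2=0, g3=0, g4=1, g5=0, g6=1, g7=0, g8=0, g9=1 → 1; observed 0. Eliminates g2 inverted output.
Only g8 stuck-at-1 is consistent with every test.

g8 stuck-at-1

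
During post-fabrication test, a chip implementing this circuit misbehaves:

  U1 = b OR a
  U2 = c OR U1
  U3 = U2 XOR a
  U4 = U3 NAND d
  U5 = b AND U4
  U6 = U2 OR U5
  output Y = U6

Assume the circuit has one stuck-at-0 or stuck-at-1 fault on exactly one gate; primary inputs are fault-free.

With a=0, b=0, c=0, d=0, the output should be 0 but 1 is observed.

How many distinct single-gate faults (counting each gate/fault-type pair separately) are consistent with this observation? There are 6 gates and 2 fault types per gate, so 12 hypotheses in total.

Fault-free: U1=0, U2=0, U3=0, U4=1, U5=0, U6=0 → 0. Observed 1.
  U1 stuck-at-0: output 0 ✗
  U1 stuck-at-1: output 1 ✓
  U2 stuck-at-0: output 0 ✗
  U2 stuck-at-1: output 1 ✓
  U3 stuck-at-0: output 0 ✗
  U3 stuck-at-1: output 0 ✗
  U4 stuck-at-0: output 0 ✗
  U4 stuck-at-1: output 0 ✗
  U5 stuck-at-0: output 0 ✗
  U5 stuck-at-1: output 1 ✓
  U6 stuck-at-0: output 0 ✗
  U6 stuck-at-1: output 1 ✓
Consistent faults: {U1 stuck-at-1, U2 stuck-at-1, U5 stuck-at-1, U6 stuck-at-1} — 4 in all.

4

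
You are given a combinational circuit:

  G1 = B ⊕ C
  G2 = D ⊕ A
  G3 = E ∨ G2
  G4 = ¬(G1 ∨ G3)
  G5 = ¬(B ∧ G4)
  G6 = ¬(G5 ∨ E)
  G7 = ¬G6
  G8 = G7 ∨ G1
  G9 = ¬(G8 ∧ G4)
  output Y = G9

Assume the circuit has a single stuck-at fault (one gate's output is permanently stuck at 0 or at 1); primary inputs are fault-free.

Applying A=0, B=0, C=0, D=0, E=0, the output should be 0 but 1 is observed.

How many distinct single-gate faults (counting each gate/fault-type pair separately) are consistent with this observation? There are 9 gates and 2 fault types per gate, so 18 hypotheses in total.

Fault-free: G1=0, G2=0, G3=0, G4=1, G5=1, G6=0, G7=1, G8=1, G9=0 → 0. Observed 1.
  G1: stuck-at-1 ✓; others ✗
  G2: stuck-at-1 ✓; others ✗
  G3: stuck-at-1 ✓; others ✗
  G4: stuck-at-0 ✓; others ✗
  G5: stuck-at-0 ✓; others ✗
  G6: stuck-at-1 ✓; others ✗
  G7: stuck-at-0 ✓; others ✗
  G8: stuck-at-0 ✓; others ✗
  G9: stuck-at-1 ✓; others ✗
Consistent faults: {G1 stuck-at-1, G2 stuck-at-1, G3 stuck-at-1, G4 stuck-at-0, G5 stuck-at-0, G6 stuck-at-1, G7 stuck-at-0, G8 stuck-at-0, G9 stuck-at-1} — 9 in all.

9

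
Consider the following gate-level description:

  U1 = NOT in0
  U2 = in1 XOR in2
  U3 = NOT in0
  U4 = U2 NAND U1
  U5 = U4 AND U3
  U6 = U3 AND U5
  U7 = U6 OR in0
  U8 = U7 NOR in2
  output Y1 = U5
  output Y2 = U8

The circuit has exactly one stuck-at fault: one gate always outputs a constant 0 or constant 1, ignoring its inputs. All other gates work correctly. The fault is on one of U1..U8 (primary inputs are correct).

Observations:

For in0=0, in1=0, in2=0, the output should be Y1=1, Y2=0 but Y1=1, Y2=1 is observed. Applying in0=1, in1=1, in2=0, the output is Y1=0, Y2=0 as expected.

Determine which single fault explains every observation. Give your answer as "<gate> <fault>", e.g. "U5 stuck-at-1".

U6 stuck-at-0

Fault-free values for test 1 (in0=0, in1=0, in2=0): U1=1, U2=0, U3=1, U4=1, U5=1, U6=1, U7=1, U8=0, giving Y1=1, Y2=0. Observed Y1=1, Y2=1.
Test 1: faults giving observed Y1=1, Y2=1 are {U6 stuck-at-0, U7 stuck-at-0, U8 stuck-at-1}.
Test 2 (in0=1, in1=1, in2=0): fault-free U1=0, U2=1, U3=0, U4=1, U5=0, U6=0, U7=1, U8=0 → Y1=0, Y2=0; observed Y1=0, Y2=0. Eliminates U7 stuck-at-0, U8 stuck-at-1.
Only U6 stuck-at-0 is consistent with every test.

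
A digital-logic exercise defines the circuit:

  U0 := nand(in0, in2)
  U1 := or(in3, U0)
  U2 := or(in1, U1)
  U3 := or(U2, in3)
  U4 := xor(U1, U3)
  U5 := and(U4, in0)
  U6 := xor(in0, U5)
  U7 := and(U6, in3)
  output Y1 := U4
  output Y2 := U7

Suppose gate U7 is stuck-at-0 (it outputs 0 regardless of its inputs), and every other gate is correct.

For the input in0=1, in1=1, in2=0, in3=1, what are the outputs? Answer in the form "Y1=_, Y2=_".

Y1=0, Y2=0

Propagate with U7 forced: U0=1, U1=1, U2=1, U3=1, U4=0, U5=0, U6=1, U7=0 [stuck-at-0].
So the outputs are Y1=0, Y2=0. (Without the fault they would be Y1=0, Y2=1.)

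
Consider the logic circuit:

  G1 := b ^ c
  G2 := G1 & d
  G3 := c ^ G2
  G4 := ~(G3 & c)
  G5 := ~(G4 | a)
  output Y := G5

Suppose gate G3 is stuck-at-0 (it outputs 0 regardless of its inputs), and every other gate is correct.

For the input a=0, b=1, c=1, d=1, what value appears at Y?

Propagate with G3 forced: G1=0, G2=0, G3=0 [stuck-at-0], G4=1, G5=0.
So Y = 0. (Without the fault it would be 1.)

0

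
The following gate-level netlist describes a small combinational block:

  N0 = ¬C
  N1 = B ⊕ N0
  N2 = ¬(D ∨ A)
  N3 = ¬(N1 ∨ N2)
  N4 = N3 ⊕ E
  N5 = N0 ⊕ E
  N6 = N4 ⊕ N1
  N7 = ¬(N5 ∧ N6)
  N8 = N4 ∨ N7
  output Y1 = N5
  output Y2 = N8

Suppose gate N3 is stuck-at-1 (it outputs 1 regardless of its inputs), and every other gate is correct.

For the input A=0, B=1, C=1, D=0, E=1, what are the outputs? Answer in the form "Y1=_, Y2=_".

Propagate with N3 forced: N0=0, N1=1, N2=1, N3=1 [stuck-at-1], N4=0, N5=1, N6=1, N7=0, N8=0.
So the outputs are Y1=1, Y2=0. (Without the fault they would be Y1=1, Y2=1.)

Y1=1, Y2=0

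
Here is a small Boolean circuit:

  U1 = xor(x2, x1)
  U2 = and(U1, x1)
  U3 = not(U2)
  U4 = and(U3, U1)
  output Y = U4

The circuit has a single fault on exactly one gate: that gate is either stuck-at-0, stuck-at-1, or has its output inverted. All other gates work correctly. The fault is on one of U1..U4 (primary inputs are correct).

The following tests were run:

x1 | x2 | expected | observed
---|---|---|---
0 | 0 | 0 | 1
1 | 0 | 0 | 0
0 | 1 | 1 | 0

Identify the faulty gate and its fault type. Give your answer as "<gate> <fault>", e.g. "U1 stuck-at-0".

U1 inverted output

Fault-free values for test 1 (x1=0, x2=0): U1=0, U2=0, U3=1, U4=0, giving Y=0. Observed 1.
Test 1: faults giving observed 1 are {U1 stuck-at-1, U1 inverted output, U4 stuck-at-1, U4 inverted output}.
Test 2 (x1=1, x2=0): fault-free U1=1, U2=1, U3=0, U4=0 → 0; observed 0. Eliminates U4 stuck-at-1, U4 inverted output.
Test 3 (x1=0, x2=1): fault-free U1=1, U2=0, U3=1, U4=1 → 1; observed 0. Eliminates U1 stuck-at-1.
Only U1 inverted output is consistent with every test.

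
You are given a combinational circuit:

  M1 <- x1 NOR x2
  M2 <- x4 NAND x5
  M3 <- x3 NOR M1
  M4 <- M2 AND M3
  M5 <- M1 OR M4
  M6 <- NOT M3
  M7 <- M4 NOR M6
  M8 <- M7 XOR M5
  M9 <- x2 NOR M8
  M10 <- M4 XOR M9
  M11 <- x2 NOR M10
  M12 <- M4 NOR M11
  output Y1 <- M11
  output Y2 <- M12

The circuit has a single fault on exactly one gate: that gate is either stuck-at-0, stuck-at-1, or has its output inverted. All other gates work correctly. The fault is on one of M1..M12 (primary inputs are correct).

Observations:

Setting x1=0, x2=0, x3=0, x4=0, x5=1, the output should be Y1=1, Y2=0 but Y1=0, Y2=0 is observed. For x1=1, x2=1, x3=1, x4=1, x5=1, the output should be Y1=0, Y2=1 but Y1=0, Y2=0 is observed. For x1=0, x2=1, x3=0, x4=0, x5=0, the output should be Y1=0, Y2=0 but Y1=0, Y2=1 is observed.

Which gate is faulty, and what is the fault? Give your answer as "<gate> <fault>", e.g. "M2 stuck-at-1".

M4 inverted output

Fault-free values for test 1 (x1=0, x2=0, x3=0, x4=0, x5=1): M1=1, M2=1, M3=0, M4=0, M5=1, M6=1, M7=0, M8=1, M9=0, M10=0, M11=1, M12=0, giving Y1=1, Y2=0. Observed Y1=0, Y2=0.
Test 1: faults giving observed Y1=0, Y2=0 are {M1 stuck-at-0, M1 inverted output, M3 stuck-at-1, M3 inverted output, M4 stuck-at-1, M4 inverted output}.
Test 2 (x1=1, x2=1, x3=1, x4=1, x5=1): fault-free M1=0, M2=0, M3=0, M4=0, M5=0, M6=1, M7=0, M8=0, M9=0, M10=0, M11=0, M12=1 → Y1=0, Y2=1; observed Y1=0, Y2=0. Eliminates M1 stuck-at-0, M1 inverted output, M3 stuck-at-1, M3 inverted output.
Test 3 (x1=0, x2=1, x3=0, x4=0, x5=0): fault-free M1=0, M2=1, M3=1, M4=1, M5=1, M6=0, M7=0, M8=1, M9=0, M10=1, M11=0, M12=0 → Y1=0, Y2=0; observed Y1=0, Y2=1. Eliminates M4 stuck-at-1.
Only M4 inverted output is consistent with every test.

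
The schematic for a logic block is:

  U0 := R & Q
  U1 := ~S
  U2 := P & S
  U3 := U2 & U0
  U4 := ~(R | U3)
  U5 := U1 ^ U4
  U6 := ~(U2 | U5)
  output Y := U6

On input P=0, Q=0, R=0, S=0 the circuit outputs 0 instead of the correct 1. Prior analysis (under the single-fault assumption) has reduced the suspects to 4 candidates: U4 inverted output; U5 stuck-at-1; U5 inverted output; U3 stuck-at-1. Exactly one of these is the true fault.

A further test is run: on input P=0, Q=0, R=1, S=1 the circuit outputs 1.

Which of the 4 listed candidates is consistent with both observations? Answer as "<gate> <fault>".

U3 stuck-at-1

Evaluate each candidate on input P=0, Q=0, R=1, S=1:
  U4 inverted output: U0=0, U1=0, U2=0, U3=0, U4=1 [inverted output], U5=1, U6=0 → 0 — eliminated
  U5 stuck-at-1: U0=0, U1=0, U2=0, U3=0, U4=0, U5=1 [stuck-at-1], U6=0 → 0 — eliminated
  U5 inverted output: U0=0, U1=0, U2=0, U3=0, U4=0, U5=1 [inverted output], U6=0 → 0 — eliminated
  U3 stuck-at-1: U0=0, U1=0, U2=0, U3=1 [stuck-at-1], U4=0, U5=0, U6=1 → 1 — matches
Only U3 stuck-at-1 reproduces the observed 1.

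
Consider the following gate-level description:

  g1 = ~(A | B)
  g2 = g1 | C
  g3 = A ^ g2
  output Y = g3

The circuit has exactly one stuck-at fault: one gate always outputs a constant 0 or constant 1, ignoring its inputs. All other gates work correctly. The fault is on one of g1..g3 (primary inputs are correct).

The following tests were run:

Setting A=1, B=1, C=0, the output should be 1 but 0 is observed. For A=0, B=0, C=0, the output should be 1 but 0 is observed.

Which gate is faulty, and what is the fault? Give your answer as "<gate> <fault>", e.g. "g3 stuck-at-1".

Fault-free values for test 1 (A=1, B=1, C=0): g1=0, g2=0, g3=1, giving Y=1. Observed 0.
Test 1: faults giving observed 0 are {g1 stuck-at-1, g2 stuck-at-1, g3 stuck-at-0}.
Test 2 (A=0, B=0, C=0): fault-free g1=1, g2=1, g3=1 → 1; observed 0. Eliminates g1 stuck-at-1, g2 stuck-at-1.
Only g3 stuck-at-0 is consistent with every test.

g3 stuck-at-0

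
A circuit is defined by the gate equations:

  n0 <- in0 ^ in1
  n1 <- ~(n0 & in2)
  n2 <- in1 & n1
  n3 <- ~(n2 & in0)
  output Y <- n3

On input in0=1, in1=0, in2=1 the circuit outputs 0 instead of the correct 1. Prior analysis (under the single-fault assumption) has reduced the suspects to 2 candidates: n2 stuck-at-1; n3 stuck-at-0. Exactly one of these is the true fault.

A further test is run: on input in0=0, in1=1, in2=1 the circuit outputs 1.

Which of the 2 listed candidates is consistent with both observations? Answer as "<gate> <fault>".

Evaluate each candidate on input in0=0, in1=1, in2=1:
  n2 stuck-at-1: n0=1, n1=0, n2=1 [stuck-at-1], n3=1 → 1 — matches
  n3 stuck-at-0: n0=1, n1=0, n2=0, n3=0 [stuck-at-0] → 0 — eliminated
Only n2 stuck-at-1 reproduces the observed 1.

n2 stuck-at-1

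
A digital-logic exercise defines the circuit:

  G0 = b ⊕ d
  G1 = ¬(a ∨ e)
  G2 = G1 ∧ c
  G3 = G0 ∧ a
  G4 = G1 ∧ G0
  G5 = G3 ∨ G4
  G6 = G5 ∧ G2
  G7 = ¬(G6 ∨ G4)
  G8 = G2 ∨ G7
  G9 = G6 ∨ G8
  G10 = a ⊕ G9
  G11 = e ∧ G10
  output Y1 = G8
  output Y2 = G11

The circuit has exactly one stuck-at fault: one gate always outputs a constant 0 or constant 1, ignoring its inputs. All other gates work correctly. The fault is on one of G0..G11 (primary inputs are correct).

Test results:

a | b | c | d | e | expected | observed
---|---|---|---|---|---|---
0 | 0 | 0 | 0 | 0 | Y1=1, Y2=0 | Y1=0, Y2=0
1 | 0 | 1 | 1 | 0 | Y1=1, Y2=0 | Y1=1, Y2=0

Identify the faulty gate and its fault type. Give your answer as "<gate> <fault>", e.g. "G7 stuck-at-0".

Fault-free values for test 1 (a=0, b=0, c=0, d=0, e=0): G0=0, G1=1, G2=0, G3=0, G4=0, G5=0, G6=0, G7=1, G8=1, G9=1, G10=1, G11=0, giving Y1=1, Y2=0. Observed Y1=0, Y2=0.
Test 1: faults giving observed Y1=0, Y2=0 are {G0 stuck-at-1, G4 stuck-at-1, G6 stuck-at-1, G7 stuck-at-0, G8 stuck-at-0}.
Test 2 (a=1, b=0, c=1, d=1, e=0): fault-free G0=1, G1=0, G2=0, G3=1, G4=0, G5=1, G6=0, G7=1, G8=1, G9=1, G10=0, G11=0 → Y1=1, Y2=0; observed Y1=1, Y2=0. Eliminates G4 stuck-at-1, G6 stuck-at-1, G7 stuck-at-0, G8 stuck-at-0.
Only G0 stuck-at-1 is consistent with every test.

G0 stuck-at-1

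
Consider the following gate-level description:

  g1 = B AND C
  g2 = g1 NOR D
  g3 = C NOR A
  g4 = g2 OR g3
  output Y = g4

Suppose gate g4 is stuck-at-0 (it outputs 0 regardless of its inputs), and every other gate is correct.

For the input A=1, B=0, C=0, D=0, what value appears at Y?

0

Propagate with g4 forced: g1=0, g2=1, g3=0, g4=0 [stuck-at-0].
So Y = 0. (Without the fault it would be 1.)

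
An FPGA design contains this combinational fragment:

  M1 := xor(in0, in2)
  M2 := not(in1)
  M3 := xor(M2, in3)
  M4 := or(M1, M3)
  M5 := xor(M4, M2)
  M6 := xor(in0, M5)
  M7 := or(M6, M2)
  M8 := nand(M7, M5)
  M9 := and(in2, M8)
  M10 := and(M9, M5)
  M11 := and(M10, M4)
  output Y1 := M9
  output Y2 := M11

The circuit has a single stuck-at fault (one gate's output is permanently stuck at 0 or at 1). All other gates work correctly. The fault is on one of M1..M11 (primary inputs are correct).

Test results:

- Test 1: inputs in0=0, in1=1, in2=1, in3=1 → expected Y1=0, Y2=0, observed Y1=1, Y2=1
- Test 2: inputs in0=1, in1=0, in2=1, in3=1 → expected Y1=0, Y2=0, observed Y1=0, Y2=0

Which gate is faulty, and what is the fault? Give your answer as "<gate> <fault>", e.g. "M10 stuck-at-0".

Fault-free values for test 1 (in0=0, in1=1, in2=1, in3=1): M1=1, M2=0, M3=1, M4=1, M5=1, M6=1, M7=1, M8=0, M9=0, M10=0, M11=0, giving Y1=0, Y2=0. Observed Y1=1, Y2=1.
Test 1: faults giving observed Y1=1, Y2=1 are {M6 stuck-at-0, M7 stuck-at-0, M8 stuck-at-1, M9 stuck-at-1}.
Test 2 (in0=1, in1=0, in2=1, in3=1): fault-free M1=0, M2=1, M3=0, M4=0, M5=1, M6=0, M7=1, M8=0, M9=0, M10=0, M11=0 → Y1=0, Y2=0; observed Y1=0, Y2=0. Eliminates M7 stuck-at-0, M8 stuck-at-1, M9 stuck-at-1.
Only M6 stuck-at-0 is consistent with every test.

M6 stuck-at-0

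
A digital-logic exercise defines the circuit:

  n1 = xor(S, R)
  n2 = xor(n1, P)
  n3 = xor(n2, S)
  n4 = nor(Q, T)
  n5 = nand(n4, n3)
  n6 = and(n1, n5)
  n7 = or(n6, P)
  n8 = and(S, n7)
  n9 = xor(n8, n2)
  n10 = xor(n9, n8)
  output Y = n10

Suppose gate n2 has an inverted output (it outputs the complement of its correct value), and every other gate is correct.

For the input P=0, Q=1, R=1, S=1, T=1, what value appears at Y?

Propagate with n2 forced: n1=0, n2=1 [inverted output], n3=0, n4=0, n5=1, n6=0, n7=0, n8=0, n9=1, n10=1.
So Y = 1. (Without the fault it would be 0.)

1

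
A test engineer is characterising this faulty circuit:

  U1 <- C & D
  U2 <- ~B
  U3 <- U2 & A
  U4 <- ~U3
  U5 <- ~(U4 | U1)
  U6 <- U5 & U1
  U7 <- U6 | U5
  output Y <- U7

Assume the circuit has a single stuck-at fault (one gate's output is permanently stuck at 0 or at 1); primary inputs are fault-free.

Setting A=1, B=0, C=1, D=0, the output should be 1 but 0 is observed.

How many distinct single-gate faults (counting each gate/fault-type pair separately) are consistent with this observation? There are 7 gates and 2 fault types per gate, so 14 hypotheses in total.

Fault-free: U1=0, U2=1, U3=1, U4=0, U5=1, U6=0, U7=1 → 1. Observed 0.
  U1 stuck-at-0: output 1 ✗
  U1 stuck-at-1: output 0 ✓
  U2 stuck-at-0: output 0 ✓
  U2 stuck-at-1: output 1 ✗
  U3 stuck-at-0: output 0 ✓
  U3 stuck-at-1: output 1 ✗
  U4 stuck-at-0: output 1 ✗
  U4 stuck-at-1: output 0 ✓
  U5 stuck-at-0: output 0 ✓
  U5 stuck-at-1: output 1 ✗
  U6 stuck-at-0: output 1 ✗
  U6 stuck-at-1: output 1 ✗
  U7 stuck-at-0: output 0 ✓
  U7 stuck-at-1: output 1 ✗
Consistent faults: {U1 stuck-at-1, U2 stuck-at-0, U3 stuck-at-0, U4 stuck-at-1, U5 stuck-at-0, U7 stuck-at-0} — 6 in all.

6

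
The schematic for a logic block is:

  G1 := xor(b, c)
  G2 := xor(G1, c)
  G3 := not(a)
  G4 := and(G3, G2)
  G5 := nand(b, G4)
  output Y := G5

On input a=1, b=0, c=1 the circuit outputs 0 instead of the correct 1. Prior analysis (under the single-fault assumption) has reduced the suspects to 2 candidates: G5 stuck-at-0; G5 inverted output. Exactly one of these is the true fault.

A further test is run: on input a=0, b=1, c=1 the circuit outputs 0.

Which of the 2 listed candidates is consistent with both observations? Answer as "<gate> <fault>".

G5 stuck-at-0

Evaluate each candidate on input a=0, b=1, c=1:
  G5 stuck-at-0: G1=0, G2=1, G3=1, G4=1, G5=0 [stuck-at-0] → 0 — matches
  G5 inverted output: G1=0, G2=1, G3=1, G4=1, G5=1 [inverted output] → 1 — eliminated
Only G5 stuck-at-0 reproduces the observed 0.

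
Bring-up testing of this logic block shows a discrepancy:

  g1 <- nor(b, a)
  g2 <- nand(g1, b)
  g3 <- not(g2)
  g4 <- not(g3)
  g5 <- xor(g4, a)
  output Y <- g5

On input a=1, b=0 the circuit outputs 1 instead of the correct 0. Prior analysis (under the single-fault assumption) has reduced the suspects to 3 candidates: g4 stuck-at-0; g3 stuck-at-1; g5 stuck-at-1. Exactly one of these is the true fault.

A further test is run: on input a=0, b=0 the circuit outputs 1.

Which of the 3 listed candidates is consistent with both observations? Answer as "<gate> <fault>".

Evaluate each candidate on input a=0, b=0:
  g4 stuck-at-0: g1=1, g2=1, g3=0, g4=0 [stuck-at-0], g5=0 → 0 — eliminated
  g3 stuck-at-1: g1=1, g2=1, g3=1 [stuck-at-1], g4=0, g5=0 → 0 — eliminated
  g5 stuck-at-1: g1=1, g2=1, g3=0, g4=1, g5=1 [stuck-at-1] → 1 — matches
Only g5 stuck-at-1 reproduces the observed 1.

g5 stuck-at-1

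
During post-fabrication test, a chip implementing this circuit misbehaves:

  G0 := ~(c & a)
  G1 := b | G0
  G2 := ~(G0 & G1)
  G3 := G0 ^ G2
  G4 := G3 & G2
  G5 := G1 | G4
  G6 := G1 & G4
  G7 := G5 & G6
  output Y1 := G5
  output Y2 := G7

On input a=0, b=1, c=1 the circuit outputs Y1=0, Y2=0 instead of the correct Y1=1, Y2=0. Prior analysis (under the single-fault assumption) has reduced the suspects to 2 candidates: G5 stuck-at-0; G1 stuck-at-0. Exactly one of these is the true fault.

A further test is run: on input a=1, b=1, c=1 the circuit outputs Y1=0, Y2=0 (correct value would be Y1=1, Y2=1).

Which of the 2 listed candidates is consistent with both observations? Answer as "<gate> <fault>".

Evaluate each candidate on input a=1, b=1, c=1:
  G5 stuck-at-0: G0=0, G1=1, G2=1, G3=1, G4=1, G5=0 [stuck-at-0], G6=1, G7=0 → Y1=0, Y2=0 — matches
  G1 stuck-at-0: G0=0, G1=0 [stuck-at-0], G2=1, G3=1, G4=1, G5=1, G6=0, G7=0 → Y1=1, Y2=0 — eliminated
Only G5 stuck-at-0 reproduces the observed Y1=0, Y2=0.

G5 stuck-at-0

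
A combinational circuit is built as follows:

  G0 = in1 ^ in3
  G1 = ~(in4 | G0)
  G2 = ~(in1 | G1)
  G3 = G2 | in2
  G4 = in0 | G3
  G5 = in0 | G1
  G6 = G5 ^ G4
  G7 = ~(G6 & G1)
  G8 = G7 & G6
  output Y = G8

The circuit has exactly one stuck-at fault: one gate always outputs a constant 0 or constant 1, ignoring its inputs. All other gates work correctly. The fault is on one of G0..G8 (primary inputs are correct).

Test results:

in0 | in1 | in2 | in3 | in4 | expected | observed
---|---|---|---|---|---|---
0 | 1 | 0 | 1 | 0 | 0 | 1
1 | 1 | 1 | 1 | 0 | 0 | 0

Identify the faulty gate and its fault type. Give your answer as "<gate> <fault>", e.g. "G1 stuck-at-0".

G7 stuck-at-1

Fault-free values for test 1 (in0=0, in1=1, in2=0, in3=1, in4=0): G0=0, G1=1, G2=0, G3=0, G4=0, G5=1, G6=1, G7=0, G8=0, giving Y=0. Observed 1.
Test 1: faults giving observed 1 are {G7 stuck-at-1, G8 stuck-at-1}.
Test 2 (in0=1, in1=1, in2=1, in3=1, in4=0): fault-free G0=0, G1=1, G2=0, G3=1, G4=1, G5=1, G6=0, G7=1, G8=0 → 0; observed 0. Eliminates G8 stuck-at-1.
Only G7 stuck-at-1 is consistent with every test.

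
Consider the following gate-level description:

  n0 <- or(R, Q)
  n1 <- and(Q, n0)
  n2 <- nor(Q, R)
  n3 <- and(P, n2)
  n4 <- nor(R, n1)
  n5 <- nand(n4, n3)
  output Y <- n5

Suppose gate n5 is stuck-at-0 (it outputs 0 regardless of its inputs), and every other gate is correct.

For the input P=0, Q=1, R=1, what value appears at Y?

0

Propagate with n5 forced: n0=1, n1=1, n2=0, n3=0, n4=0, n5=0 [stuck-at-0].
So Y = 0. (Without the fault it would be 1.)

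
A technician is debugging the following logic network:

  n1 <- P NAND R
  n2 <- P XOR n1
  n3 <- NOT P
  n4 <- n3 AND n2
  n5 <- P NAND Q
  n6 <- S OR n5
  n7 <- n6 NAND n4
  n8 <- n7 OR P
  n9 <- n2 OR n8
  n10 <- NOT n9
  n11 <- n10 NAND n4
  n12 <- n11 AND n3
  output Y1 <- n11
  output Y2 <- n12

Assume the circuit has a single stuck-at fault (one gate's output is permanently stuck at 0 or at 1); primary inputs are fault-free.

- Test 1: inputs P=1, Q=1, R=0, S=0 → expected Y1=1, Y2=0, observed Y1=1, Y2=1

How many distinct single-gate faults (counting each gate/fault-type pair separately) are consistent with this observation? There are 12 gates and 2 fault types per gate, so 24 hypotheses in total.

2

Fault-free: n1=1, n2=0, n3=0, n4=0, n5=0, n6=0, n7=1, n8=1, n9=1, n10=0, n11=1, n12=0 → Y1=1, Y2=0. Observed Y1=1, Y2=1.
  n1: none of the 2 fault types match ✗
  n2: none of the 2 fault types match ✗
  n3: stuck-at-1 ✓; others ✗
  n4: none of the 2 fault types match ✗
  n5: none of the 2 fault types match ✗
  n6: none of the 2 fault types match ✗
  n7: none of the 2 fault types match ✗
  n8: none of the 2 fault types match ✗
  n9: none of the 2 fault types match ✗
  n10: none of the 2 fault types match ✗
  n11: none of the 2 fault types match ✗
  n12: stuck-at-1 ✓; others ✗
Consistent faults: {n3 stuck-at-1, n12 stuck-at-1} — 2 in all.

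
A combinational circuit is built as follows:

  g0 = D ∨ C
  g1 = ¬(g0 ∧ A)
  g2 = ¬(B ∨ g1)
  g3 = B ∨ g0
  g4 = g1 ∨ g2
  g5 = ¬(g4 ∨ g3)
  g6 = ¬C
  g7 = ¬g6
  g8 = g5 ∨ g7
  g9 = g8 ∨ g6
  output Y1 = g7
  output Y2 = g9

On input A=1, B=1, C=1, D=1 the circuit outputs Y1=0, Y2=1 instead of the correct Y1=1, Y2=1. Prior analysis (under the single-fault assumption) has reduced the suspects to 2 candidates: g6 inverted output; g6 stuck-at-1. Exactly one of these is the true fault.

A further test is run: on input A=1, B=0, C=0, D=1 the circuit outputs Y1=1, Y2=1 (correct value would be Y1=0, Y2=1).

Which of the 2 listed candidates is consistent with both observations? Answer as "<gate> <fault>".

g6 inverted output

Evaluate each candidate on input A=1, B=0, C=0, D=1:
  g6 inverted output: g0=1, g1=0, g2=1, g3=1, g4=1, g5=0, g6=0 [inverted output], g7=1, g8=1, g9=1 → Y1=1, Y2=1 — matches
  g6 stuck-at-1: g0=1, g1=0, g2=1, g3=1, g4=1, g5=0, g6=1 [stuck-at-1], g7=0, g8=0, g9=1 → Y1=0, Y2=1 — eliminated
Only g6 inverted output reproduces the observed Y1=1, Y2=1.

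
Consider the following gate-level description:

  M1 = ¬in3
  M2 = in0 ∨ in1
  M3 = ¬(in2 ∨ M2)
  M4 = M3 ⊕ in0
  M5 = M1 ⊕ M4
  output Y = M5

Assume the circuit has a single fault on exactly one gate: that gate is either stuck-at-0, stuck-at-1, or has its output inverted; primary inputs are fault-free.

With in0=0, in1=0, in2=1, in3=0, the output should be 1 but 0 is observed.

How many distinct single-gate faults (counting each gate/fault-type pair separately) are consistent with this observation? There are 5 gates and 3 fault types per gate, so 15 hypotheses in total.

8

Fault-free: M1=1, M2=0, M3=0, M4=0, M5=1 → 1. Observed 0.
  M1: stuck-at-0, inverted output ✓; others ✗
  M2: none of the 3 fault types match ✗
  M3: stuck-at-1, inverted output ✓; others ✗
  M4: stuck-at-1, inverted output ✓; others ✗
  M5: stuck-at-0, inverted output ✓; others ✗
Consistent faults: {M1 stuck-at-0, M1 inverted output, M3 stuck-at-1, M3 inverted output, M4 stuck-at-1, M4 inverted output, M5 stuck-at-0, M5 inverted output} — 8 in all.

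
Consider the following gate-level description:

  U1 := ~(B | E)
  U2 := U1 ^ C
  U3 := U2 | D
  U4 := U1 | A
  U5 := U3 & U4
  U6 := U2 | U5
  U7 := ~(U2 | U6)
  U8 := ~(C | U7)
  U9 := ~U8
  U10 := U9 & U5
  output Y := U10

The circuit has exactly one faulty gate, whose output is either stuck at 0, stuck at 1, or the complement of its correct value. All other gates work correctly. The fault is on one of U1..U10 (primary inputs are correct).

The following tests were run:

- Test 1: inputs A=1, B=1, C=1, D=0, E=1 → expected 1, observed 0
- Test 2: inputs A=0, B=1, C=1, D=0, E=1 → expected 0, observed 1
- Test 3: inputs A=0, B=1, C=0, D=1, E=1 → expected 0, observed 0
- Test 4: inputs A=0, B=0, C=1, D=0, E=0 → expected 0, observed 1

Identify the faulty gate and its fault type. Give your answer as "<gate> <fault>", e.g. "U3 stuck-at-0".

Fault-free values for test 1 (A=1, B=1, C=1, D=0, E=1): U1=0, U2=1, U3=1, U4=1, U5=1, U6=1, U7=0, U8=0, U9=1, U10=1, giving Y=1. Observed 0.
Test 1: faults giving observed 0 are {U1 stuck-at-1, U1 inverted output, U2 stuck-at-0, U2 inverted output, U3 stuck-at-0, U3 inverted output, U4 stuck-at-0, U4 inverted output, U5 stuck-at-0, U5 inverted output, U8 stuck-at-1, U8 inverted output, U9 stuck-at-0, U9 inverted output, U10 stuck-at-0, U10 inverted output}.
Test 2 (A=0, B=1, C=1, D=0, E=1): fault-free U1=0, U2=1, U3=1, U4=0, U5=0, U6=1, U7=0, U8=0, U9=1, U10=0 → 0; observed 1. Eliminates U1 stuck-at-1, U1 inverted output, U2 stuck-at-0, U2 inverted output, U3 stuck-at-0, U3 inverted output, U4 stuck-at-0, U5 stuck-at-0, U8 stuck-at-1, U8 inverted output, U9 stuck-at-0, U9 inverted output, U10 stuck-at-0.
Test 3 (A=0, B=1, C=0, D=1, E=1): fault-free U1=0, U2=0, U3=1, U4=0, U5=0, U6=0, U7=1, U8=0, U9=1, U10=0 → 0; observed 0. Eliminates U10 inverted output.
Test 4 (A=0, B=0, C=1, D=0, E=0): fault-free U1=1, U2=0, U3=0, U4=1, U5=0, U6=0, U7=1, U8=0, U9=1, U10=0 → 0; observed 1. Eliminates U4 inverted output.
Only U5 inverted output is consistent with every test.

U5 inverted output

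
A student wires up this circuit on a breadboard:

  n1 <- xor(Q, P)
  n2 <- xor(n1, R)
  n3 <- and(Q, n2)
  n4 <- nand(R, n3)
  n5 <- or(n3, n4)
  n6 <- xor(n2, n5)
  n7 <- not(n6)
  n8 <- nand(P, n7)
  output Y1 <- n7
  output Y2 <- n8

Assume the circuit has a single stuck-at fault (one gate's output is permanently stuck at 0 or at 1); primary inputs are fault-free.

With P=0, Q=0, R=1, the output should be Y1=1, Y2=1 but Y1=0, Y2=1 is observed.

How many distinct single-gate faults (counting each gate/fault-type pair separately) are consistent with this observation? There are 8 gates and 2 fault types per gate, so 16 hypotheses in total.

Fault-free: n1=0, n2=1, n3=0, n4=1, n5=1, n6=0, n7=1, n8=1 → Y1=1, Y2=1. Observed Y1=0, Y2=1.
  n1: stuck-at-1 ✓; others ✗
  n2: stuck-at-0 ✓; others ✗
  n3: none of the 2 fault types match ✗
  n4: stuck-at-0 ✓; others ✗
  n5: stuck-at-0 ✓; others ✗
  n6: stuck-at-1 ✓; others ✗
  n7: stuck-at-0 ✓; others ✗
  n8: none of the 2 fault types match ✗
Consistent faults: {n1 stuck-at-1, n2 stuck-at-0, n4 stuck-at-0, n5 stuck-at-0, n6 stuck-at-1, n7 stuck-at-0} — 6 in all.

6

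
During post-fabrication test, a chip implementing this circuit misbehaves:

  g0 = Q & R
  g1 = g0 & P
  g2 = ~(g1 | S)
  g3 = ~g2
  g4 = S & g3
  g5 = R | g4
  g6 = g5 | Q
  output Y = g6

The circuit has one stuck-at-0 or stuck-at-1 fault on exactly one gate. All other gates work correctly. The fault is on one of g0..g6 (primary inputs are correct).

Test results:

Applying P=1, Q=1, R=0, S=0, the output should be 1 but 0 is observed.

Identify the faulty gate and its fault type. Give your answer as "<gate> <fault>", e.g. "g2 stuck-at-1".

g6 stuck-at-0

Fault-free values for test 1 (P=1, Q=1, R=0, S=0): g0=0, g1=0, g2=1, g3=0, g4=0, g5=0, g6=1, giving Y=1. Observed 0.
Test 1: faults giving observed 0 are {g6 stuck-at-0}.
Only g6 stuck-at-0 is consistent with every test.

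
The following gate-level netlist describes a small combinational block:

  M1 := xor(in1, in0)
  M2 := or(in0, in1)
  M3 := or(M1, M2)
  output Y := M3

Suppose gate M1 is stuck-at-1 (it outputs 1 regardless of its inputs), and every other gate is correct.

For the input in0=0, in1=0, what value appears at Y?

1

Propagate with M1 forced: M1=1 [stuck-at-1], M2=0, M3=1.
So Y = 1. (Without the fault it would be 0.)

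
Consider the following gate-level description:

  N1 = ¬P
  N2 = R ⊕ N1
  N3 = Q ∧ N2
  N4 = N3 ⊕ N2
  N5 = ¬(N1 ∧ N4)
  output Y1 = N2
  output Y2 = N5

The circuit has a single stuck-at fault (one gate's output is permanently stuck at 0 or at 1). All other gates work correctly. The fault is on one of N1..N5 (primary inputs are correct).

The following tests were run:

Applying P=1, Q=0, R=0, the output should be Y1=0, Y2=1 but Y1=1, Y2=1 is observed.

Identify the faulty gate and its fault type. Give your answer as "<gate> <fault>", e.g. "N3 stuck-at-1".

Fault-free values for test 1 (P=1, Q=0, R=0): N1=0, N2=0, N3=0, N4=0, N5=1, giving Y1=0, Y2=1. Observed Y1=1, Y2=1.
Test 1: faults giving observed Y1=1, Y2=1 are {N2 stuck-at-1}.
Only N2 stuck-at-1 is consistent with every test.

N2 stuck-at-1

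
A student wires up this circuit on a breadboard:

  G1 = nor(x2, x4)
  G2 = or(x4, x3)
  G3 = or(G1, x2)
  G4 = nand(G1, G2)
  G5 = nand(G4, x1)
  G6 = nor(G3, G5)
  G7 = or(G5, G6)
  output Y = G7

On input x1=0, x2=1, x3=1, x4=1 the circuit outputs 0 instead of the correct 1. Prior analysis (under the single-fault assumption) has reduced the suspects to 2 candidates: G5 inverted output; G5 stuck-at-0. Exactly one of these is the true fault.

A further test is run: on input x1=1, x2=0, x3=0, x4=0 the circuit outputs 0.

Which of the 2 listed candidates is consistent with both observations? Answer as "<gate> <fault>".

G5 stuck-at-0

Evaluate each candidate on input x1=1, x2=0, x3=0, x4=0:
  G5 inverted output: G1=1, G2=0, G3=1, G4=1, G5=1 [inverted output], G6=0, G7=1 → 1 — eliminated
  G5 stuck-at-0: G1=1, G2=0, G3=1, G4=1, G5=0 [stuck-at-0], G6=0, G7=0 → 0 — matches
Only G5 stuck-at-0 reproduces the observed 0.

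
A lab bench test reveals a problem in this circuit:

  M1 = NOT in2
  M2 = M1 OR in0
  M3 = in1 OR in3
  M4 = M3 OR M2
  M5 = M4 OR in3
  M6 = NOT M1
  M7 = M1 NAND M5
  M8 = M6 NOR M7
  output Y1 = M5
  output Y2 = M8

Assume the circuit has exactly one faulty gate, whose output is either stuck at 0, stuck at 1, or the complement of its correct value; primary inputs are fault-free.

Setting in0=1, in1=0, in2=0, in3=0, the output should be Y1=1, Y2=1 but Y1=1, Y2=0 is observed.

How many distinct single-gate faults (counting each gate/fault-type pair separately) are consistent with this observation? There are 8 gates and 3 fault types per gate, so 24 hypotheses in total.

Fault-free: M1=1, M2=1, M3=0, M4=1, M5=1, M6=0, M7=0, M8=1 → Y1=1, Y2=1. Observed Y1=1, Y2=0.
  M1: stuck-at-0, inverted output ✓; others ✗
  M2: none of the 3 fault types match ✗
  M3: none of the 3 fault types match ✗
  M4: none of the 3 fault types match ✗
  M5: none of the 3 fault types match ✗
  M6: stuck-at-1, inverted output ✓; others ✗
  M7: stuck-at-1, inverted output ✓; others ✗
  M8: stuck-at-0, inverted output ✓; others ✗
Consistent faults: {M1 stuck-at-0, M1 inverted output, M6 stuck-at-1, M6 inverted output, M7 stuck-at-1, M7 inverted output, M8 stuck-at-0, M8 inverted output} — 8 in all.

8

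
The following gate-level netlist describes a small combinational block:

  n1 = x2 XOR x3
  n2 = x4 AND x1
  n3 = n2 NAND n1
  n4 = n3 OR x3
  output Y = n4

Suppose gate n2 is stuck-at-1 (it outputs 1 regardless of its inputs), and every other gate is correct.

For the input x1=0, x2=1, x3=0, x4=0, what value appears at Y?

0

Propagate with n2 forced: n1=1, n2=1 [stuck-at-1], n3=0, n4=0.
So Y = 0. (Without the fault it would be 1.)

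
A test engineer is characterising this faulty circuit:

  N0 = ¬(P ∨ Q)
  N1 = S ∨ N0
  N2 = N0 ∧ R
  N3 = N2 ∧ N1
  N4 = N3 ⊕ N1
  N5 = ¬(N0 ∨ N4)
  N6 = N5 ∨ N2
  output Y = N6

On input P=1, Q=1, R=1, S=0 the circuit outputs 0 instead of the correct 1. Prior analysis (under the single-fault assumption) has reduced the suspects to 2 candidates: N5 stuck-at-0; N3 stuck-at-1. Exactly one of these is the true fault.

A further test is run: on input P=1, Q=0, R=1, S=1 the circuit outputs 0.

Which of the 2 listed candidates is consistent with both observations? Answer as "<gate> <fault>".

N5 stuck-at-0

Evaluate each candidate on input P=1, Q=0, R=1, S=1:
  N5 stuck-at-0: N0=0, N1=1, N2=0, N3=0, N4=1, N5=0 [stuck-at-0], N6=0 → 0 — matches
  N3 stuck-at-1: N0=0, N1=1, N2=0, N3=1 [stuck-at-1], N4=0, N5=1, N6=1 → 1 — eliminated
Only N5 stuck-at-0 reproduces the observed 0.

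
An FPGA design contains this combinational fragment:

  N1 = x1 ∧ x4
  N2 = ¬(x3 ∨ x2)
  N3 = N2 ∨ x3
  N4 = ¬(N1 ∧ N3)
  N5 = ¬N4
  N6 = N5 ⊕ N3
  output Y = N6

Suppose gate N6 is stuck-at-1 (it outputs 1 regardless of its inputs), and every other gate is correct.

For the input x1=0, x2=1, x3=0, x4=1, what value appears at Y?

1

Propagate with N6 forced: N1=0, N2=0, N3=0, N4=1, N5=0, N6=1 [stuck-at-1].
So Y = 1. (Without the fault it would be 0.)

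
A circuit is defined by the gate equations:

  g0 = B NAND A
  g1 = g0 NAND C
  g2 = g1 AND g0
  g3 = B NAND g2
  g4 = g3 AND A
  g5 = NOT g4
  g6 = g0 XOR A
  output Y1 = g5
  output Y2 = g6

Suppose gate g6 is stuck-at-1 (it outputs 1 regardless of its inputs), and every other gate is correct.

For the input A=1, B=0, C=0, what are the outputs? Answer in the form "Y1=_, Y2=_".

Y1=0, Y2=1

Propagate with g6 forced: g0=1, g1=1, g2=1, g3=1, g4=1, g5=0, g6=1 [stuck-at-1].
So the outputs are Y1=0, Y2=1. (Without the fault they would be Y1=0, Y2=0.)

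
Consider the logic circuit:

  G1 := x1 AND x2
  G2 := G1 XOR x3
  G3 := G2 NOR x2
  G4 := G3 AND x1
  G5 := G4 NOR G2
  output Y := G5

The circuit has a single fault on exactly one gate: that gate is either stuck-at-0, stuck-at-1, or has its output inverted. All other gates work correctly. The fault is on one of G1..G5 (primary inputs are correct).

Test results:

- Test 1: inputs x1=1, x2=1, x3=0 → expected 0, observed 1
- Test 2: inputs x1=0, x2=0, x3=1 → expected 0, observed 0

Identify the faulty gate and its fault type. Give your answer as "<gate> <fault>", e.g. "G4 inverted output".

G1 stuck-at-0

Fault-free values for test 1 (x1=1, x2=1, x3=0): G1=1, G2=1, G3=0, G4=0, G5=0, giving Y=0. Observed 1.
Test 1: faults giving observed 1 are {G1 stuck-at-0, G1 inverted output, G2 stuck-at-0, G2 inverted output, G5 stuck-at-1, G5 inverted output}.
Test 2 (x1=0, x2=0, x3=1): fault-free G1=0, G2=1, G3=0, G4=0, G5=0 → 0; observed 0. Eliminates G1 inverted output, G2 stuck-at-0, G2 inverted output, G5 stuck-at-1, G5 inverted output.
Only G1 stuck-at-0 is consistent with every test.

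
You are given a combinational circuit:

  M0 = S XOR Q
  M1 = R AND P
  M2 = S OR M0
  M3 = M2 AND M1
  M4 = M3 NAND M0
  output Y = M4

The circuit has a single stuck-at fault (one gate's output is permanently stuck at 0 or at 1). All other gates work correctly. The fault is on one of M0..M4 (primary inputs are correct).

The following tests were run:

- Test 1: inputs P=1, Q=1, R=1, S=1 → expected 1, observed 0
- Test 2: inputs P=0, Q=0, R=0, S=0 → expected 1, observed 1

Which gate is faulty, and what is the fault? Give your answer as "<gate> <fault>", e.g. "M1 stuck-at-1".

Fault-free values for test 1 (P=1, Q=1, R=1, S=1): M0=0, M1=1, M2=1, M3=1, M4=1, giving Y=1. Observed 0.
Test 1: faults giving observed 0 are {M0 stuck-at-1, M4 stuck-at-0}.
Test 2 (P=0, Q=0, R=0, S=0): fault-free M0=0, M1=0, M2=0, M3=0, M4=1 → 1; observed 1. Eliminates M4 stuck-at-0.
Only M0 stuck-at-1 is consistent with every test.

M0 stuck-at-1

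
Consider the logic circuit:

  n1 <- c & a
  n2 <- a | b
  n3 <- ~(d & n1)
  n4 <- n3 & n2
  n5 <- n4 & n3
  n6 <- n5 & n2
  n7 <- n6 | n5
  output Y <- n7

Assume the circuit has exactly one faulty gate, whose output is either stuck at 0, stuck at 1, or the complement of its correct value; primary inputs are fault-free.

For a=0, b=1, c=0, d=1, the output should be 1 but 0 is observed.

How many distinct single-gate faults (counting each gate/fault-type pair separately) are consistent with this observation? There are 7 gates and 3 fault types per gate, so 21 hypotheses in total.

Fault-free: n1=0, n2=1, n3=1, n4=1, n5=1, n6=1, n7=1 → 1. Observed 0.
  n1: stuck-at-1, inverted output ✓; others ✗
  n2: stuck-at-0, inverted output ✓; others ✗
  n3: stuck-at-0, inverted output ✓; others ✗
  n4: stuck-at-0, inverted output ✓; others ✗
  n5: stuck-at-0, inverted output ✓; others ✗
  n6: none of the 3 fault types match ✗
  n7: stuck-at-0, inverted output ✓; others ✗
Consistent faults: {n1 stuck-at-1, n1 inverted output, n2 stuck-at-0, n2 inverted output, n3 stuck-at-0, n3 inverted output, n4 stuck-at-0, n4 inverted output, n5 stuck-at-0, n5 inverted output, n7 stuck-at-0, n7 inverted output} — 12 in all.

12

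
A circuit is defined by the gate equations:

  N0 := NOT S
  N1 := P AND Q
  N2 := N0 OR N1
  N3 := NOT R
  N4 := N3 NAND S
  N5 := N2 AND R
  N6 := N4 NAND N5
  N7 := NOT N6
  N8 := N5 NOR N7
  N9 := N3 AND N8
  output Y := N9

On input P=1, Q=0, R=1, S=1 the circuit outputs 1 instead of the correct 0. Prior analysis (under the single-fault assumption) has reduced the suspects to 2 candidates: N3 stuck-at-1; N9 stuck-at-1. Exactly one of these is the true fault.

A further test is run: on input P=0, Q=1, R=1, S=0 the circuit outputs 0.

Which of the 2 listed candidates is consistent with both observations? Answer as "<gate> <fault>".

Evaluate each candidate on input P=0, Q=1, R=1, S=0:
  N3 stuck-at-1: N0=1, N1=0, N2=1, N3=1 [stuck-at-1], N4=1, N5=1, N6=0, N7=1, N8=0, N9=0 → 0 — matches
  N9 stuck-at-1: N0=1, N1=0, N2=1, N3=0, N4=1, N5=1, N6=0, N7=1, N8=0, N9=1 [stuck-at-1] → 1 — eliminated
Only N3 stuck-at-1 reproduces the observed 0.

N3 stuck-at-1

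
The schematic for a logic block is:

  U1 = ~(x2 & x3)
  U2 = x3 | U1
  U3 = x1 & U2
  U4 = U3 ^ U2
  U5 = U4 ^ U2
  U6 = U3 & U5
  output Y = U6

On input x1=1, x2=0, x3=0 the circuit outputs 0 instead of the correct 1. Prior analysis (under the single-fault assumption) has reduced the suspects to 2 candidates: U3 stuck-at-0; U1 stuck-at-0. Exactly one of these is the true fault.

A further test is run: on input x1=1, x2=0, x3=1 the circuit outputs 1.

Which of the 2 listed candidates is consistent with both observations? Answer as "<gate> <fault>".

Evaluate each candidate on input x1=1, x2=0, x3=1:
  U3 stuck-at-0: U1=1, U2=1, U3=0 [stuck-at-0], U4=1, U5=0, U6=0 → 0 — eliminated
  U1 stuck-at-0: U1=0 [stuck-at-0], U2=1, U3=1, U4=0, U5=1, U6=1 → 1 — matches
Only U1 stuck-at-0 reproduces the observed 1.

U1 stuck-at-0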